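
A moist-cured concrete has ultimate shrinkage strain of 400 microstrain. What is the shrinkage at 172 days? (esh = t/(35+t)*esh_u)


esh(172) = 172 / (35 + 172) * 400
= 172 / 207 * 400
= 332.4 microstrain

332.4


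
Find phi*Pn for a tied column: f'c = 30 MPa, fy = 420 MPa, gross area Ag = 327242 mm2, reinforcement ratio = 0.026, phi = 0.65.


Ast = rho * Ag = 0.026 * 327242 = 8508.292 mm2
phi*Pn = 0.65 * 0.80 * (0.85 * 30 * (327242 - 8508.292) + 420 * 8508.292) / 1000
= 6084.62 kN

6084.62


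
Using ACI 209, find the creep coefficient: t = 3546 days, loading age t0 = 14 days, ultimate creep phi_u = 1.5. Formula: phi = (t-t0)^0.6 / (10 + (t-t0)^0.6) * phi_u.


dt = 3546 - 14 = 3532
phi = 3532^0.6 / (10 + 3532^0.6) * 1.5
= 1.396

1.396


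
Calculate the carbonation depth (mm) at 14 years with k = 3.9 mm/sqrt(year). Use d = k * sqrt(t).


depth = k * sqrt(t)
= 3.9 * sqrt(14)
= 14.59 mm

14.59


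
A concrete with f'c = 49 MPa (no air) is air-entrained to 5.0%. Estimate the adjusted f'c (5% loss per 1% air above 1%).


Strength loss = (5.0 - 1) * 5 = 20.0%
f'c = 49 * (1 - 20.0/100)
= 39.2 MPa

39.2


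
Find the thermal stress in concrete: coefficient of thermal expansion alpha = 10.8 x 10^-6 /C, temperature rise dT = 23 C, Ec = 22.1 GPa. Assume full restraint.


sigma = alpha * dT * Ec
= 10.8e-6 * 23 * 22.1 * 1000
= 5.49 MPa

5.49


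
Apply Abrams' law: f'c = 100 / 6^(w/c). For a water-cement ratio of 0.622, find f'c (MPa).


f'c = 100 / 6^0.622
= 100 / 3.048
= 32.81 MPa

32.81


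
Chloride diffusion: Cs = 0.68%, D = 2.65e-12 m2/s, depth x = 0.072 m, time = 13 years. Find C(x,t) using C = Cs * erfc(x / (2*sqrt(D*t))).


t_seconds = 13 * 365.25 * 24 * 3600 = 410248800.0 s
arg = 0.072 / (2 * sqrt(2.65e-12 * 410248800.0))
= 1.0918
erfc(1.0918) = 0.1226
C = 0.68 * 0.1226 = 0.0833%

0.0833


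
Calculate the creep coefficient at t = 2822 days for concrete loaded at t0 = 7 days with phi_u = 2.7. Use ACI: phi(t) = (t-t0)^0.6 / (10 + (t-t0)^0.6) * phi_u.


dt = 2822 - 7 = 2815
phi = 2815^0.6 / (10 + 2815^0.6) * 2.7
= 2.488

2.488


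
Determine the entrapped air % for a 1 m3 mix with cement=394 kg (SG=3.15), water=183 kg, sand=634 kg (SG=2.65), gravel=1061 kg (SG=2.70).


Vol cement = 394 / (3.15 * 1000) = 0.125079 m3
Vol water = 183 / 1000 = 0.183 m3
Vol sand = 634 / (2.65 * 1000) = 0.239245 m3
Vol gravel = 1061 / (2.70 * 1000) = 0.392963 m3
Total solid + water volume = 0.940288 m3
Air = (1 - 0.940288) * 100 = 5.97%

5.97


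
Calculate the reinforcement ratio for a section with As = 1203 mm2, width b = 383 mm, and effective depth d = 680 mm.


rho = As / (b * d)
= 1203 / (383 * 680)
= 0.0046

0.0046


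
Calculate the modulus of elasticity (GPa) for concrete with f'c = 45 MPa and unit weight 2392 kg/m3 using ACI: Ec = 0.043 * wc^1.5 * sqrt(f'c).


Ec = 0.043 * 2392^1.5 * sqrt(45) / 1000
= 33.75 GPa

33.75


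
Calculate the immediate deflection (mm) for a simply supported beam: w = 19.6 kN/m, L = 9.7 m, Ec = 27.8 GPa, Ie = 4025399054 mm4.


Convert: L = 9.7 m = 9700 mm, Ec = 27.8 GPa = 27800 MPa
delta = 5 * 19.6 * 9700^4 / (384 * 27800 * 4025399054)
= 20.19 mm

20.19


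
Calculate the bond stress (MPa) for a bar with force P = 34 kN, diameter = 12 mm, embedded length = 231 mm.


u = P / (pi * db * ld)
= 34 * 1000 / (pi * 12 * 231)
= 3.904 MPa

3.904


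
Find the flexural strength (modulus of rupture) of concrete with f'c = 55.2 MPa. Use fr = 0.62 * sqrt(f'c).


fr = 0.62 * sqrt(55.2)
= 4.606 MPa

4.606


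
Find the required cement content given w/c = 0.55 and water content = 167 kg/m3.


Cement = water / (w/c)
= 167 / 0.55
= 303.6 kg/m3

303.6


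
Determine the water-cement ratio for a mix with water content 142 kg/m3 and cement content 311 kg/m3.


w/c = water / cement
w/c = 142 / 311 = 0.457

0.457


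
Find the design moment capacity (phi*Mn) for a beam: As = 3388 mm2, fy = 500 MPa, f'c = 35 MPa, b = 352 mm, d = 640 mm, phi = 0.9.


a = As * fy / (0.85 * f'c * b)
= 3388 * 500 / (0.85 * 35 * 352)
= 161.7647 mm
Mn = As * fy * (d - a/2) / 10^6
= 947.1453 kN-m
phi*Mn = 0.9 * 947.1453 = 852.43 kN-m

852.43


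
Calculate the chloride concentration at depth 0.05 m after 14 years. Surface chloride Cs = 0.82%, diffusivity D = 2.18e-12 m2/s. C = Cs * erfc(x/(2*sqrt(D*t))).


t_seconds = 14 * 365.25 * 24 * 3600 = 441806400.0 s
arg = 0.05 / (2 * sqrt(2.18e-12 * 441806400.0))
= 0.8056
erfc(0.8056) = 0.2546
C = 0.82 * 0.2546 = 0.2088%

0.2088


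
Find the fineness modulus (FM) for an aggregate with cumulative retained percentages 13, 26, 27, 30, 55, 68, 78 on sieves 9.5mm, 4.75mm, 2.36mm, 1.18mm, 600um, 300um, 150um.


FM = sum(cumulative % retained) / 100
= 297 / 100
= 2.97

2.97


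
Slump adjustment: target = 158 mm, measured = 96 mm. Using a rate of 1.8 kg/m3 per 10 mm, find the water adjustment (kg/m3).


Difference = 158 - 96 = 62 mm
Water adjustment = 62 * 1.8 / 10 = 11.2 kg/m3

11.2


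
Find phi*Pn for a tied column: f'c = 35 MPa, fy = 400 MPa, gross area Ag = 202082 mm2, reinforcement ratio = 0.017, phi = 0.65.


Ast = rho * Ag = 0.017 * 202082 = 3435.394 mm2
phi*Pn = 0.65 * 0.80 * (0.85 * 35 * (202082 - 3435.394) + 400 * 3435.394) / 1000
= 3787.62 kN

3787.62


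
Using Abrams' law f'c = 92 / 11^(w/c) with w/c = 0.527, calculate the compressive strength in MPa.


f'c = 92 / 11^0.527
= 92 / 3.538
= 26.0 MPa

26.0


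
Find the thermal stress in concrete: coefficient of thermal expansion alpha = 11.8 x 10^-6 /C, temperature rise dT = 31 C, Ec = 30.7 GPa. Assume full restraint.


sigma = alpha * dT * Ec
= 11.8e-6 * 31 * 30.7 * 1000
= 11.23 MPa

11.23


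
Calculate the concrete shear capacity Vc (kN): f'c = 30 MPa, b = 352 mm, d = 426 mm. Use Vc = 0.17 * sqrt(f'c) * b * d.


Vc = 0.17 * sqrt(30) * 352 * 426 / 1000
= 139.62 kN

139.62


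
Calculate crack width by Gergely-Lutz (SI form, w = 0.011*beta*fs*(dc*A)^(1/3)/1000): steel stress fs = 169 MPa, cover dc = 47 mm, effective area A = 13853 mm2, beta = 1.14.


w = 0.011 * beta * fs * (dc * A)^(1/3) / 1000
= 0.011 * 1.14 * 169 * (47 * 13853)^(1/3) / 1000
= 0.184 mm

0.184


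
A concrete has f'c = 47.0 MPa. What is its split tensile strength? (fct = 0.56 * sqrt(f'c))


fct = 0.56 * sqrt(47.0)
= 0.56 * 6.856
= 3.839 MPa

3.839


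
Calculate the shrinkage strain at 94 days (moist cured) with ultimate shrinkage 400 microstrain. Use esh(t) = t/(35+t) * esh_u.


esh(94) = 94 / (35 + 94) * 400
= 94 / 129 * 400
= 291.5 microstrain

291.5


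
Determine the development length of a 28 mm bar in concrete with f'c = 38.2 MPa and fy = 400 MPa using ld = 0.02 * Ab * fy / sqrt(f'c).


Ab = pi * 28^2 / 4 = 615.752 mm2
ld = 0.02 * 615.752 * 400 / sqrt(38.2)
= 797.0 mm

797.0


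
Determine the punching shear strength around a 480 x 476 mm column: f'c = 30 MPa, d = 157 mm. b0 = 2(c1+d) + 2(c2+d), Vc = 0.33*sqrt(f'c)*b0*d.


b0 = 2*(480 + 157) + 2*(476 + 157) = 2540 mm
Vc = 0.33 * sqrt(30) * 2540 * 157 / 1000
= 720.79 kN

720.79


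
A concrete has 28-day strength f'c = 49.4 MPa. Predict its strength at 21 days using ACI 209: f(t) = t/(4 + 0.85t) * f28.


f(21) = 21 / (4 + 0.85 * 21) * 49.4
= 21 / 21.85 * 49.4
= 47.48 MPa

47.48


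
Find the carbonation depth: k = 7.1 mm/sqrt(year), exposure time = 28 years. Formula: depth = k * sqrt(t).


depth = k * sqrt(t)
= 7.1 * sqrt(28)
= 37.57 mm

37.57


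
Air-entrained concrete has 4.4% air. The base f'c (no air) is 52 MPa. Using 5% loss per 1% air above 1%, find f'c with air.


Strength loss = (4.4 - 1) * 5 = 17.0%
f'c = 52 * (1 - 17.0/100)
= 43.16 MPa

43.16


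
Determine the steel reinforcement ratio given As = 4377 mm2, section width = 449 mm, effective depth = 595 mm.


rho = As / (b * d)
= 4377 / (449 * 595)
= 0.0164

0.0164


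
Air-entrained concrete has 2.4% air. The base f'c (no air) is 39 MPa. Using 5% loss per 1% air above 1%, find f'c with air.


Strength loss = (2.4 - 1) * 5 = 7.0%
f'c = 39 * (1 - 7.0/100)
= 36.27 MPa

36.27


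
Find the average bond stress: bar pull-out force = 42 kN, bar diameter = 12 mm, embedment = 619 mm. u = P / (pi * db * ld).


u = P / (pi * db * ld)
= 42 * 1000 / (pi * 12 * 619)
= 1.8 MPa

1.8


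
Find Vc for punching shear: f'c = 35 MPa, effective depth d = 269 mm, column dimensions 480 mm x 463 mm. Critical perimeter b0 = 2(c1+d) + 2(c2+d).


b0 = 2*(480 + 269) + 2*(463 + 269) = 2962 mm
Vc = 0.33 * sqrt(35) * 2962 * 269 / 1000
= 1555.55 kN

1555.55


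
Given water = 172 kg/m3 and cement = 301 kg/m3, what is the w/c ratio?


w/c = water / cement
w/c = 172 / 301 = 0.571

0.571


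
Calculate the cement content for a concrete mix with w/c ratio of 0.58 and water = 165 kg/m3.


Cement = water / (w/c)
= 165 / 0.58
= 284.5 kg/m3

284.5


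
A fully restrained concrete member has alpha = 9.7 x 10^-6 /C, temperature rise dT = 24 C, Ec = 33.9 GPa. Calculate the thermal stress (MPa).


sigma = alpha * dT * Ec
= 9.7e-6 * 24 * 33.9 * 1000
= 7.892 MPa

7.892


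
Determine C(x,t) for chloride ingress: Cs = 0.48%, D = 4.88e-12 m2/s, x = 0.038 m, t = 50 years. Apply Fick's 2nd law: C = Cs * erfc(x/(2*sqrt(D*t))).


t_seconds = 50 * 365.25 * 24 * 3600 = 1577880000.0 s
arg = 0.038 / (2 * sqrt(4.88e-12 * 1577880000.0))
= 0.2165
erfc(0.2165) = 0.7594
C = 0.48 * 0.7594 = 0.3645%

0.3645


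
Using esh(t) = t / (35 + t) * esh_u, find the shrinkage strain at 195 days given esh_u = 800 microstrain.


esh(195) = 195 / (35 + 195) * 800
= 195 / 230 * 800
= 678.3 microstrain

678.3


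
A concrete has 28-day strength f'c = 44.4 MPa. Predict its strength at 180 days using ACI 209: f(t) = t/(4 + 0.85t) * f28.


f(180) = 180 / (4 + 0.85 * 180) * 44.4
= 180 / 157.0 * 44.4
= 50.9 MPa

50.9


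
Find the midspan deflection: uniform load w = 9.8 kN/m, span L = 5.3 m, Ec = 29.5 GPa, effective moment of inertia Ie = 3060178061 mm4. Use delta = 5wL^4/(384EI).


Convert: L = 5.3 m = 5300 mm, Ec = 29.5 GPa = 29500 MPa
delta = 5 * 9.8 * 5300^4 / (384 * 29500 * 3060178061)
= 1.12 mm

1.12


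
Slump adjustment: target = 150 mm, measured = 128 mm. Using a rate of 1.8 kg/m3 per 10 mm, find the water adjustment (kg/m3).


Difference = 150 - 128 = 22 mm
Water adjustment = 22 * 1.8 / 10 = 4.0 kg/m3

4.0


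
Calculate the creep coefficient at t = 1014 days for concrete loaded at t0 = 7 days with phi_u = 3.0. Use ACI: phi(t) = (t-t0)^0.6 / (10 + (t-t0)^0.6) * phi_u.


dt = 1014 - 7 = 1007
phi = 1007^0.6 / (10 + 1007^0.6) * 3.0
= 2.591

2.591


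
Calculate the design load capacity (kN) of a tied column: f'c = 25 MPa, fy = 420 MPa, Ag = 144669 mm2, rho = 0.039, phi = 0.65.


Ast = rho * Ag = 0.039 * 144669 = 5642.091 mm2
phi*Pn = 0.65 * 0.80 * (0.85 * 25 * (144669 - 5642.091) + 420 * 5642.091) / 1000
= 2768.48 kN

2768.48


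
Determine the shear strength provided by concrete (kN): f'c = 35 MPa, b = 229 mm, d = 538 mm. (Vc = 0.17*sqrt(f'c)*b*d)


Vc = 0.17 * sqrt(35) * 229 * 538 / 1000
= 123.91 kN

123.91


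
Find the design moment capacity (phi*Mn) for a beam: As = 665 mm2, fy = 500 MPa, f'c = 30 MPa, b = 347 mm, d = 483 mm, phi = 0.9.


a = As * fy / (0.85 * f'c * b)
= 665 * 500 / (0.85 * 30 * 347)
= 37.577 mm
Mn = As * fy * (d - a/2) / 10^6
= 154.3503 kN-m
phi*Mn = 0.9 * 154.3503 = 138.92 kN-m

138.92


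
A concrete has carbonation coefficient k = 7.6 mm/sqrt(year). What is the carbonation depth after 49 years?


depth = k * sqrt(t)
= 7.6 * sqrt(49)
= 53.2 mm

53.2


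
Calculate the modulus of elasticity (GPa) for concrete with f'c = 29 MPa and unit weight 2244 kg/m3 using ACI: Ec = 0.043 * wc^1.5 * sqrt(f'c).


Ec = 0.043 * 2244^1.5 * sqrt(29) / 1000
= 24.62 GPa

24.62


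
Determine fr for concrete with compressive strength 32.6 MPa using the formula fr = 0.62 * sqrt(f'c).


fr = 0.62 * sqrt(32.6)
= 3.54 MPa

3.54


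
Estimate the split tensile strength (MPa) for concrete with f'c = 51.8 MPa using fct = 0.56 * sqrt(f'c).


fct = 0.56 * sqrt(51.8)
= 0.56 * 7.197
= 4.03 MPa

4.03


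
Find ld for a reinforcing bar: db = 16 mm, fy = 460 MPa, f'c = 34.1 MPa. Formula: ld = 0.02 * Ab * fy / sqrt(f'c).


Ab = pi * 16^2 / 4 = 201.062 mm2
ld = 0.02 * 201.062 * 460 / sqrt(34.1)
= 316.8 mm

316.8


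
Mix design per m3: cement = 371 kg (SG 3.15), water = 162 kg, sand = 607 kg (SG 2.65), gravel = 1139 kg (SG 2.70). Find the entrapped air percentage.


Vol cement = 371 / (3.15 * 1000) = 0.117778 m3
Vol water = 162 / 1000 = 0.162 m3
Vol sand = 607 / (2.65 * 1000) = 0.229057 m3
Vol gravel = 1139 / (2.70 * 1000) = 0.421852 m3
Total solid + water volume = 0.930686 m3
Air = (1 - 0.930686) * 100 = 6.93%

6.93


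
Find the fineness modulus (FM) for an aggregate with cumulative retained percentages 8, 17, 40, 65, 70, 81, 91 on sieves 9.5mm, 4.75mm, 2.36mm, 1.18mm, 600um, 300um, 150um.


FM = sum(cumulative % retained) / 100
= 372 / 100
= 3.72

3.72


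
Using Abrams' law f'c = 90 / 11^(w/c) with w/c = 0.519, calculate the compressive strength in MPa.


f'c = 90 / 11^0.519
= 90 / 3.471
= 25.93 MPa

25.93


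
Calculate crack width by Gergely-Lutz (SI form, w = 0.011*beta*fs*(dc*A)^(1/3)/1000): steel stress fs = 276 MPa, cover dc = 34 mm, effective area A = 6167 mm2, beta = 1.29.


w = 0.011 * beta * fs * (dc * A)^(1/3) / 1000
= 0.011 * 1.29 * 276 * (34 * 6167)^(1/3) / 1000
= 0.233 mm

0.233


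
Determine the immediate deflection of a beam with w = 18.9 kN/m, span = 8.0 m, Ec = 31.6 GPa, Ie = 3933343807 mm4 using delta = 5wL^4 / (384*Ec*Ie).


Convert: L = 8.0 m = 8000 mm, Ec = 31.6 GPa = 31600 MPa
delta = 5 * 18.9 * 8000^4 / (384 * 31600 * 3933343807)
= 8.11 mm

8.11


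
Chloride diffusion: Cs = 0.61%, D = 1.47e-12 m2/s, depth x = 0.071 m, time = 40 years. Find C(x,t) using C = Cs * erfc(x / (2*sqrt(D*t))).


t_seconds = 40 * 365.25 * 24 * 3600 = 1262304000.0 s
arg = 0.071 / (2 * sqrt(1.47e-12 * 1262304000.0))
= 0.8241
erfc(0.8241) = 0.2438
C = 0.61 * 0.2438 = 0.1487%

0.1487


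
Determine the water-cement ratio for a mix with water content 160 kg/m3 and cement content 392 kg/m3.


w/c = water / cement
w/c = 160 / 392 = 0.408

0.408


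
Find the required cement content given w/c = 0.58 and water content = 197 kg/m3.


Cement = water / (w/c)
= 197 / 0.58
= 339.7 kg/m3

339.7


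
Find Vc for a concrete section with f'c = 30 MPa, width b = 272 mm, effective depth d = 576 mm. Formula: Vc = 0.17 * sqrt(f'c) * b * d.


Vc = 0.17 * sqrt(30) * 272 * 576 / 1000
= 145.88 kN

145.88


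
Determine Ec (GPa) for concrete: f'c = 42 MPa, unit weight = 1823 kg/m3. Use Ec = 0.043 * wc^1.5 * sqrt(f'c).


Ec = 0.043 * 1823^1.5 * sqrt(42) / 1000
= 21.69 GPa

21.69


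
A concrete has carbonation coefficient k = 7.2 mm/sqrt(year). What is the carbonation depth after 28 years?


depth = k * sqrt(t)
= 7.2 * sqrt(28)
= 38.1 mm

38.1


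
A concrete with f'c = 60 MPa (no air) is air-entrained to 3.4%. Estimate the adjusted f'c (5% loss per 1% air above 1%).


Strength loss = (3.4 - 1) * 5 = 12.0%
f'c = 60 * (1 - 12.0/100)
= 52.8 MPa

52.8


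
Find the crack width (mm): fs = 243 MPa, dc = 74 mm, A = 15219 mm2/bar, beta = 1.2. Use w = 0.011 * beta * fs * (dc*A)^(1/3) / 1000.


w = 0.011 * beta * fs * (dc * A)^(1/3) / 1000
= 0.011 * 1.2 * 243 * (74 * 15219)^(1/3) / 1000
= 0.334 mm

0.334


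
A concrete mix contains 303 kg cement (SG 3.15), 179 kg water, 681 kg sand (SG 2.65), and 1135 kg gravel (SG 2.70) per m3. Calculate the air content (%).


Vol cement = 303 / (3.15 * 1000) = 0.09619 m3
Vol water = 179 / 1000 = 0.179 m3
Vol sand = 681 / (2.65 * 1000) = 0.256981 m3
Vol gravel = 1135 / (2.70 * 1000) = 0.42037 m3
Total solid + water volume = 0.952542 m3
Air = (1 - 0.952542) * 100 = 4.75%

4.75


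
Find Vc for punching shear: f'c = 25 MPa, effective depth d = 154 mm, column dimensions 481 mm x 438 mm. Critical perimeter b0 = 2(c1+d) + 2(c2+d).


b0 = 2*(481 + 154) + 2*(438 + 154) = 2454 mm
Vc = 0.33 * sqrt(25) * 2454 * 154 / 1000
= 623.56 kN

623.56


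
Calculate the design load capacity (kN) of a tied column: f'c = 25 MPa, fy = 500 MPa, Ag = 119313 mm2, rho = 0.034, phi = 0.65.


Ast = rho * Ag = 0.034 * 119313 = 4056.642 mm2
phi*Pn = 0.65 * 0.80 * (0.85 * 25 * (119313 - 4056.642) + 500 * 4056.642) / 1000
= 2328.31 kN

2328.31


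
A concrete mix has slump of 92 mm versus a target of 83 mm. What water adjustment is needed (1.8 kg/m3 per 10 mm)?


Difference = 83 - 92 = -9 mm
Water adjustment = -9 * 1.8 / 10 = -1.6 kg/m3

-1.6


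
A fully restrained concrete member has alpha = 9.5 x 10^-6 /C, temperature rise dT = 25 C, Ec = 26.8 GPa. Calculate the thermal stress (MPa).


sigma = alpha * dT * Ec
= 9.5e-6 * 25 * 26.8 * 1000
= 6.365 MPa

6.365


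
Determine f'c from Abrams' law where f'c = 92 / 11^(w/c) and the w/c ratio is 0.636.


f'c = 92 / 11^0.636
= 92 / 4.595
= 20.02 MPa

20.02


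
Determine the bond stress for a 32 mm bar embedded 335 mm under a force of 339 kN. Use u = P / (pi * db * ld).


u = P / (pi * db * ld)
= 339 * 1000 / (pi * 32 * 335)
= 10.066 MPa

10.066


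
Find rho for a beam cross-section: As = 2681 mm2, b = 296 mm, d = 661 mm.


rho = As / (b * d)
= 2681 / (296 * 661)
= 0.0137

0.0137


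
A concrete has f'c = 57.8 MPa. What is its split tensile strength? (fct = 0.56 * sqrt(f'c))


fct = 0.56 * sqrt(57.8)
= 0.56 * 7.603
= 4.257 MPa

4.257


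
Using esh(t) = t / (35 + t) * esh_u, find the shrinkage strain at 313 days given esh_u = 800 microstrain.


esh(313) = 313 / (35 + 313) * 800
= 313 / 348 * 800
= 719.5 microstrain

719.5


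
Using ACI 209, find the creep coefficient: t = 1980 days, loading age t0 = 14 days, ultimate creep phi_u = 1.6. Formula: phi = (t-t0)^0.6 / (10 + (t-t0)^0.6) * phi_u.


dt = 1980 - 14 = 1966
phi = 1966^0.6 / (10 + 1966^0.6) * 1.6
= 1.447

1.447


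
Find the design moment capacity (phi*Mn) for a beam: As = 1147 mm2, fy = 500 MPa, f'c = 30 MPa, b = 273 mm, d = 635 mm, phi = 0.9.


a = As * fy / (0.85 * f'c * b)
= 1147 * 500 / (0.85 * 30 * 273)
= 82.3817 mm
Mn = As * fy * (d - a/2) / 10^6
= 340.5496 kN-m
phi*Mn = 0.9 * 340.5496 = 306.49 kN-m

306.49


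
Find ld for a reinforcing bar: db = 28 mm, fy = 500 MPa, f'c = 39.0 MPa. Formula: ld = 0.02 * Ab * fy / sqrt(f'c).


Ab = pi * 28^2 / 4 = 615.752 mm2
ld = 0.02 * 615.752 * 500 / sqrt(39.0)
= 986.0 mm

986.0


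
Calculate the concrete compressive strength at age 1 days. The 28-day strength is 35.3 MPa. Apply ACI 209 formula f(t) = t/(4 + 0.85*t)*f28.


f(1) = 1 / (4 + 0.85 * 1) * 35.3
= 1 / 4.85 * 35.3
= 7.28 MPa

7.28


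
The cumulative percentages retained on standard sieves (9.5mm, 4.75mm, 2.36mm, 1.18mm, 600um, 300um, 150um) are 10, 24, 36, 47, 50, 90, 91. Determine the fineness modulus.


FM = sum(cumulative % retained) / 100
= 348 / 100
= 3.48

3.48


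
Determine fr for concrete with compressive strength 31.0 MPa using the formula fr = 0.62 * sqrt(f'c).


fr = 0.62 * sqrt(31.0)
= 3.452 MPa

3.452


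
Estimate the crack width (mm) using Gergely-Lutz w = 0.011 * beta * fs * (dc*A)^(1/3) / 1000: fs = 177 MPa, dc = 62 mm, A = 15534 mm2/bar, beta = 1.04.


w = 0.011 * beta * fs * (dc * A)^(1/3) / 1000
= 0.011 * 1.04 * 177 * (62 * 15534)^(1/3) / 1000
= 0.2 mm

0.2


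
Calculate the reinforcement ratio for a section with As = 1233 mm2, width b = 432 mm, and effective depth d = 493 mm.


rho = As / (b * d)
= 1233 / (432 * 493)
= 0.0058

0.0058


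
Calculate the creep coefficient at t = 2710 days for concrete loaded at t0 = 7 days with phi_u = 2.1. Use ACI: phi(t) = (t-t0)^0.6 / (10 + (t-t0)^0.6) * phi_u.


dt = 2710 - 7 = 2703
phi = 2703^0.6 / (10 + 2703^0.6) * 2.1
= 1.931

1.931


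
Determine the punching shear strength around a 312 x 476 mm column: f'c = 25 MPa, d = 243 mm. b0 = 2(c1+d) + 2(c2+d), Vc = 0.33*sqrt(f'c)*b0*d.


b0 = 2*(312 + 243) + 2*(476 + 243) = 2548 mm
Vc = 0.33 * sqrt(25) * 2548 * 243 / 1000
= 1021.62 kN

1021.62


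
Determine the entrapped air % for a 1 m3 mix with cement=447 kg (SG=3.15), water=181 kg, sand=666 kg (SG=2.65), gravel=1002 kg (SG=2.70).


Vol cement = 447 / (3.15 * 1000) = 0.141905 m3
Vol water = 181 / 1000 = 0.181 m3
Vol sand = 666 / (2.65 * 1000) = 0.251321 m3
Vol gravel = 1002 / (2.70 * 1000) = 0.371111 m3
Total solid + water volume = 0.945337 m3
Air = (1 - 0.945337) * 100 = 5.47%

5.47


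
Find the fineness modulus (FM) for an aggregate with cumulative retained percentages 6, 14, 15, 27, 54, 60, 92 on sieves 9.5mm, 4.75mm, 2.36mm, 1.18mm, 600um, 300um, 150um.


FM = sum(cumulative % retained) / 100
= 268 / 100
= 2.68

2.68


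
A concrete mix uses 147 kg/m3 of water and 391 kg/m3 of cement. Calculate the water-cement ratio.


w/c = water / cement
w/c = 147 / 391 = 0.376

0.376


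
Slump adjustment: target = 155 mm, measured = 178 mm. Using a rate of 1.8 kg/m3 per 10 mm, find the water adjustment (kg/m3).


Difference = 155 - 178 = -23 mm
Water adjustment = -23 * 1.8 / 10 = -4.1 kg/m3

-4.1


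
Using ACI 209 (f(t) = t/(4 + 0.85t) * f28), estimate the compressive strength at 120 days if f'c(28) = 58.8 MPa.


f(120) = 120 / (4 + 0.85 * 120) * 58.8
= 120 / 106.0 * 58.8
= 66.57 MPa

66.57


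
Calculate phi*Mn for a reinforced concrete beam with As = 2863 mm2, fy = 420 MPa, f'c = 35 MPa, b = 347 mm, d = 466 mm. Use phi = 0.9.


a = As * fy / (0.85 * f'c * b)
= 2863 * 420 / (0.85 * 35 * 347)
= 116.4808 mm
Mn = As * fy * (d - a/2) / 10^6
= 490.3146 kN-m
phi*Mn = 0.9 * 490.3146 = 441.28 kN-m

441.28


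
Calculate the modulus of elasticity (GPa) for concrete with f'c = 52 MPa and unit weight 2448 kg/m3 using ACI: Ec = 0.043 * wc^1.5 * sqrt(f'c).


Ec = 0.043 * 2448^1.5 * sqrt(52) / 1000
= 37.56 GPa

37.56


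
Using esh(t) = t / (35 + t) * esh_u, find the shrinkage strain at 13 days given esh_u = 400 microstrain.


esh(13) = 13 / (35 + 13) * 400
= 13 / 48 * 400
= 108.3 microstrain

108.3


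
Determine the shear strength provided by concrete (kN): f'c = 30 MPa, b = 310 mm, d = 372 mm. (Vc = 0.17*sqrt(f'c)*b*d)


Vc = 0.17 * sqrt(30) * 310 * 372 / 1000
= 107.38 kN

107.38


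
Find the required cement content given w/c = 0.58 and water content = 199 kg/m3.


Cement = water / (w/c)
= 199 / 0.58
= 343.1 kg/m3

343.1


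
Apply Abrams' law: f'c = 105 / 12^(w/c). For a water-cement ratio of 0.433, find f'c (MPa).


f'c = 105 / 12^0.433
= 105 / 2.933
= 35.8 MPa

35.8


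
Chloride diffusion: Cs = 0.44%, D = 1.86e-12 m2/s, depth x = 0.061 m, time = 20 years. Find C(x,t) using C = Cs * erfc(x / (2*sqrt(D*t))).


t_seconds = 20 * 365.25 * 24 * 3600 = 631152000.0 s
arg = 0.061 / (2 * sqrt(1.86e-12 * 631152000.0))
= 0.8902
erfc(0.8902) = 0.2081
C = 0.44 * 0.2081 = 0.0915%

0.0915


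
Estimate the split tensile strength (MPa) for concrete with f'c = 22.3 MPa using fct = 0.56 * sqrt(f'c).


fct = 0.56 * sqrt(22.3)
= 0.56 * 4.722
= 2.644 MPa

2.644


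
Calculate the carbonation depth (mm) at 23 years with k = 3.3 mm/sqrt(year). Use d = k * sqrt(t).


depth = k * sqrt(t)
= 3.3 * sqrt(23)
= 15.83 mm

15.83


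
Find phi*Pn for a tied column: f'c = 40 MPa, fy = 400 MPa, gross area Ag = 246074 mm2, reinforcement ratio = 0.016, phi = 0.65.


Ast = rho * Ag = 0.016 * 246074 = 3937.184 mm2
phi*Pn = 0.65 * 0.80 * (0.85 * 40 * (246074 - 3937.184) + 400 * 3937.184) / 1000
= 5099.91 kN

5099.91


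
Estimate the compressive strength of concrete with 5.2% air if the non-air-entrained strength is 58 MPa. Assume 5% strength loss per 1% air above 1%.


Strength loss = (5.2 - 1) * 5 = 21.0%
f'c = 58 * (1 - 21.0/100)
= 45.82 MPa

45.82


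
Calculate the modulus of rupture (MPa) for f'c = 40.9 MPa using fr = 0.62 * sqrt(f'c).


fr = 0.62 * sqrt(40.9)
= 3.965 MPa

3.965


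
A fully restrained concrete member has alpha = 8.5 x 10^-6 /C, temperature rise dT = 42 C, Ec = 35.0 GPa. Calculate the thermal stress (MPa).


sigma = alpha * dT * Ec
= 8.5e-6 * 42 * 35.0 * 1000
= 12.495 MPa

12.495


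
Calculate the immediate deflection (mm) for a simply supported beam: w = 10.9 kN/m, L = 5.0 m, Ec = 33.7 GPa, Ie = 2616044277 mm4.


Convert: L = 5.0 m = 5000 mm, Ec = 33.7 GPa = 33700 MPa
delta = 5 * 10.9 * 5000^4 / (384 * 33700 * 2616044277)
= 1.01 mm

1.01


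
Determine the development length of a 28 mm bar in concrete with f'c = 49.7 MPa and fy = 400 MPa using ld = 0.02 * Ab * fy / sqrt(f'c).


Ab = pi * 28^2 / 4 = 615.752 mm2
ld = 0.02 * 615.752 * 400 / sqrt(49.7)
= 698.7 mm

698.7


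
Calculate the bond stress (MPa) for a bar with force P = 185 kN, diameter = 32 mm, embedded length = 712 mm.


u = P / (pi * db * ld)
= 185 * 1000 / (pi * 32 * 712)
= 2.585 MPa

2.585


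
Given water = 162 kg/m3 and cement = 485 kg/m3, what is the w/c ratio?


w/c = water / cement
w/c = 162 / 485 = 0.334

0.334


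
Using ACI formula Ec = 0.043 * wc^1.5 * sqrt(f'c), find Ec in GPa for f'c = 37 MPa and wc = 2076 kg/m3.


Ec = 0.043 * 2076^1.5 * sqrt(37) / 1000
= 24.74 GPa

24.74


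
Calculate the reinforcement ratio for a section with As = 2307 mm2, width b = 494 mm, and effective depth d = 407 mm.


rho = As / (b * d)
= 2307 / (494 * 407)
= 0.0115

0.0115


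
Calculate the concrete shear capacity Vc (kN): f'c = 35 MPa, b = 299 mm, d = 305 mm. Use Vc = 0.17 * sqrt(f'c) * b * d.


Vc = 0.17 * sqrt(35) * 299 * 305 / 1000
= 91.72 kN

91.72


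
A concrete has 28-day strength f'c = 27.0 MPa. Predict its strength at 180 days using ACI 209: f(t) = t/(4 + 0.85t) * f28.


f(180) = 180 / (4 + 0.85 * 180) * 27.0
= 180 / 157.0 * 27.0
= 30.96 MPa

30.96


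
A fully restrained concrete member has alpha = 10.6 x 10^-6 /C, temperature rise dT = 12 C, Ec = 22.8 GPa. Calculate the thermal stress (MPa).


sigma = alpha * dT * Ec
= 10.6e-6 * 12 * 22.8 * 1000
= 2.9 MPa

2.9


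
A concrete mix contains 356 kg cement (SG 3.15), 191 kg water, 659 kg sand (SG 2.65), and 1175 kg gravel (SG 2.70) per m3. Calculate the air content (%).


Vol cement = 356 / (3.15 * 1000) = 0.113016 m3
Vol water = 191 / 1000 = 0.191 m3
Vol sand = 659 / (2.65 * 1000) = 0.248679 m3
Vol gravel = 1175 / (2.70 * 1000) = 0.435185 m3
Total solid + water volume = 0.98788 m3
Air = (1 - 0.98788) * 100 = 1.21%

1.21


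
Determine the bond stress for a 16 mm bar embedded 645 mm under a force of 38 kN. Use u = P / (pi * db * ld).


u = P / (pi * db * ld)
= 38 * 1000 / (pi * 16 * 645)
= 1.172 MPa

1.172


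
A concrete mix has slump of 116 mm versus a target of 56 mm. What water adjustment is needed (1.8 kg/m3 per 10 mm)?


Difference = 56 - 116 = -60 mm
Water adjustment = -60 * 1.8 / 10 = -10.8 kg/m3

-10.8


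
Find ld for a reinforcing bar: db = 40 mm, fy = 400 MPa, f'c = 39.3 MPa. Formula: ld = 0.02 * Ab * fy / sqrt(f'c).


Ab = pi * 40^2 / 4 = 1256.637 mm2
ld = 0.02 * 1256.637 * 400 / sqrt(39.3)
= 1603.6 mm

1603.6


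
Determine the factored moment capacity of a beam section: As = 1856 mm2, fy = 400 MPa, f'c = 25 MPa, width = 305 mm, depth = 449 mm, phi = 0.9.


a = As * fy / (0.85 * f'c * b)
= 1856 * 400 / (0.85 * 25 * 305)
= 114.5458 mm
Mn = As * fy * (d - a/2) / 10^6
= 290.8182 kN-m
phi*Mn = 0.9 * 290.8182 = 261.74 kN-m

261.74


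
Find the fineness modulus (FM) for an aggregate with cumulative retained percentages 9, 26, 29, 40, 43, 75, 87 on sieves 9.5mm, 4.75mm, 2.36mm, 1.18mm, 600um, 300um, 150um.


FM = sum(cumulative % retained) / 100
= 309 / 100
= 3.09

3.09


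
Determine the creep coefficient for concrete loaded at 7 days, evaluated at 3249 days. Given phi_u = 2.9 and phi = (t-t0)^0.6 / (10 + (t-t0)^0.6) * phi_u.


dt = 3249 - 7 = 3242
phi = 3242^0.6 / (10 + 3242^0.6) * 2.9
= 2.69

2.69


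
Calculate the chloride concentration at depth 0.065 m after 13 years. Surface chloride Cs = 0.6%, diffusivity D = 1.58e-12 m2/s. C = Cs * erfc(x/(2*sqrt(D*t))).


t_seconds = 13 * 365.25 * 24 * 3600 = 410248800.0 s
arg = 0.065 / (2 * sqrt(1.58e-12 * 410248800.0))
= 1.2765
erfc(1.2765) = 0.071
C = 0.6 * 0.071 = 0.0426%

0.0426


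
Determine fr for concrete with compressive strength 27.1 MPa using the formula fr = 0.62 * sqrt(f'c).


fr = 0.62 * sqrt(27.1)
= 3.228 MPa

3.228


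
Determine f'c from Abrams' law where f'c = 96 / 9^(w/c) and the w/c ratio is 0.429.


f'c = 96 / 9^0.429
= 96 / 2.567
= 37.4 MPa

37.4


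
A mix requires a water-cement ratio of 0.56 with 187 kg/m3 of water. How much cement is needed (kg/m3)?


Cement = water / (w/c)
= 187 / 0.56
= 333.9 kg/m3

333.9


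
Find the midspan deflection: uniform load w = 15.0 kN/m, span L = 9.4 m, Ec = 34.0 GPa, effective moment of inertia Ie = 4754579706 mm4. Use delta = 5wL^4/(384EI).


Convert: L = 9.4 m = 9400 mm, Ec = 34.0 GPa = 34000 MPa
delta = 5 * 15.0 * 9400^4 / (384 * 34000 * 4754579706)
= 9.43 mm

9.43


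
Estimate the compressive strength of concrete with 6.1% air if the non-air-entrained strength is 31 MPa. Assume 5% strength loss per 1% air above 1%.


Strength loss = (6.1 - 1) * 5 = 25.5%
f'c = 31 * (1 - 25.5/100)
= 23.09 MPa

23.09


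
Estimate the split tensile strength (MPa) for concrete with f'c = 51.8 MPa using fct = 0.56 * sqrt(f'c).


fct = 0.56 * sqrt(51.8)
= 0.56 * 7.197
= 4.03 MPa

4.03


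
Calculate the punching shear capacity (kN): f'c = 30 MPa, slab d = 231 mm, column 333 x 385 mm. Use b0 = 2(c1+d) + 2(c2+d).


b0 = 2*(333 + 231) + 2*(385 + 231) = 2360 mm
Vc = 0.33 * sqrt(30) * 2360 * 231 / 1000
= 985.37 kN

985.37


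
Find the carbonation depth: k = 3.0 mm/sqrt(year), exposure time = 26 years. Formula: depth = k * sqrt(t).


depth = k * sqrt(t)
= 3.0 * sqrt(26)
= 15.3 mm

15.3


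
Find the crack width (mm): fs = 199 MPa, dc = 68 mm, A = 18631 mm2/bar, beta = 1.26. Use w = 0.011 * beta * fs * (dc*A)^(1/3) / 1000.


w = 0.011 * beta * fs * (dc * A)^(1/3) / 1000
= 0.011 * 1.26 * 199 * (68 * 18631)^(1/3) / 1000
= 0.298 mm

0.298


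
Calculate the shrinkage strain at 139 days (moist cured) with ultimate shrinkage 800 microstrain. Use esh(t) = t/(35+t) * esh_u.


esh(139) = 139 / (35 + 139) * 800
= 139 / 174 * 800
= 639.1 microstrain

639.1


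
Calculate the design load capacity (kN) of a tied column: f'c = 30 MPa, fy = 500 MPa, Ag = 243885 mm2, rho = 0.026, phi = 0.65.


Ast = rho * Ag = 0.026 * 243885 = 6341.01 mm2
phi*Pn = 0.65 * 0.80 * (0.85 * 30 * (243885 - 6341.01) + 500 * 6341.01) / 1000
= 4798.5 kN

4798.5


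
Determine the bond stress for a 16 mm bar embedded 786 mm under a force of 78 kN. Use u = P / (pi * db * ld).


u = P / (pi * db * ld)
= 78 * 1000 / (pi * 16 * 786)
= 1.974 MPa

1.974


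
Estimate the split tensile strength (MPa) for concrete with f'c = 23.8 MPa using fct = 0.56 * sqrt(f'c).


fct = 0.56 * sqrt(23.8)
= 0.56 * 4.879
= 2.732 MPa

2.732


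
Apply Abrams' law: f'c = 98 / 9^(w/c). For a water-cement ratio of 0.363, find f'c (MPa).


f'c = 98 / 9^0.363
= 98 / 2.22
= 44.14 MPa

44.14


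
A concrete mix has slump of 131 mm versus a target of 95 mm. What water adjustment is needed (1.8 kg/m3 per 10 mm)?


Difference = 95 - 131 = -36 mm
Water adjustment = -36 * 1.8 / 10 = -6.5 kg/m3

-6.5


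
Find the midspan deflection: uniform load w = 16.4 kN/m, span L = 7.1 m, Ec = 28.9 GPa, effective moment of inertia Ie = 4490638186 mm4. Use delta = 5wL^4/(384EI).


Convert: L = 7.1 m = 7100 mm, Ec = 28.9 GPa = 28900 MPa
delta = 5 * 16.4 * 7100^4 / (384 * 28900 * 4490638186)
= 4.18 mm

4.18


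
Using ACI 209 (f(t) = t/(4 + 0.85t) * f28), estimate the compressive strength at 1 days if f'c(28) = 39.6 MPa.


f(1) = 1 / (4 + 0.85 * 1) * 39.6
= 1 / 4.85 * 39.6
= 8.16 MPa

8.16


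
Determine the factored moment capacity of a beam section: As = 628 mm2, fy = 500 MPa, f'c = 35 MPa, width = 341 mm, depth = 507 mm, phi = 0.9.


a = As * fy / (0.85 * f'c * b)
= 628 * 500 / (0.85 * 35 * 341)
= 30.952 mm
Mn = As * fy * (d - a/2) / 10^6
= 154.3385 kN-m
phi*Mn = 0.9 * 154.3385 = 138.9 kN-m

138.9


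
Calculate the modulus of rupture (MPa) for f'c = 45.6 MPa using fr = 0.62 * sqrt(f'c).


fr = 0.62 * sqrt(45.6)
= 4.187 MPa

4.187


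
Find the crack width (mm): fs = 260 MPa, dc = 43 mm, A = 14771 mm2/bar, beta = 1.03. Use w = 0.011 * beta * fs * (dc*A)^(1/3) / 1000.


w = 0.011 * beta * fs * (dc * A)^(1/3) / 1000
= 0.011 * 1.03 * 260 * (43 * 14771)^(1/3) / 1000
= 0.253 mm

0.253


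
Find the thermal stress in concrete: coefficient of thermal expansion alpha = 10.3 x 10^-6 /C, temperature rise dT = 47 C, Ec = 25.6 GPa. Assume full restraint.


sigma = alpha * dT * Ec
= 10.3e-6 * 47 * 25.6 * 1000
= 12.393 MPa

12.393


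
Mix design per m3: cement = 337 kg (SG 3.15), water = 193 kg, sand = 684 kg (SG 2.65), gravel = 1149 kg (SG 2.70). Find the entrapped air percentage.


Vol cement = 337 / (3.15 * 1000) = 0.106984 m3
Vol water = 193 / 1000 = 0.193 m3
Vol sand = 684 / (2.65 * 1000) = 0.258113 m3
Vol gravel = 1149 / (2.70 * 1000) = 0.425556 m3
Total solid + water volume = 0.983653 m3
Air = (1 - 0.983653) * 100 = 1.63%

1.63


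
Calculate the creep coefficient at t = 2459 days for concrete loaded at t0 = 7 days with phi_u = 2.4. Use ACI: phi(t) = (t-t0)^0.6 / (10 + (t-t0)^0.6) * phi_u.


dt = 2459 - 7 = 2452
phi = 2452^0.6 / (10 + 2452^0.6) * 2.4
= 2.197

2.197


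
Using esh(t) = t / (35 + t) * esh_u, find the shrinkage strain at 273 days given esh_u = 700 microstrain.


esh(273) = 273 / (35 + 273) * 700
= 273 / 308 * 700
= 620.5 microstrain

620.5


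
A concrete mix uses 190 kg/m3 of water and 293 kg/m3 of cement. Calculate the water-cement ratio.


w/c = water / cement
w/c = 190 / 293 = 0.648

0.648


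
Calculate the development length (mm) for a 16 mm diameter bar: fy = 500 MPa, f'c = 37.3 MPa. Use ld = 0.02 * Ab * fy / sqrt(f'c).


Ab = pi * 16^2 / 4 = 201.062 mm2
ld = 0.02 * 201.062 * 500 / sqrt(37.3)
= 329.2 mm

329.2


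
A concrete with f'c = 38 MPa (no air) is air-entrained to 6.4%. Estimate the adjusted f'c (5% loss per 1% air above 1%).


Strength loss = (6.4 - 1) * 5 = 27.0%
f'c = 38 * (1 - 27.0/100)
= 27.74 MPa

27.74


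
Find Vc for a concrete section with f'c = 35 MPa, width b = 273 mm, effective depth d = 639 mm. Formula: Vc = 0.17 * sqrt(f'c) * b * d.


Vc = 0.17 * sqrt(35) * 273 * 639 / 1000
= 175.45 kN

175.45


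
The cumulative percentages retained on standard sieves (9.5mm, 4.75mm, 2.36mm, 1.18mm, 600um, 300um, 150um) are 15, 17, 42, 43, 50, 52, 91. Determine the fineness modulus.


FM = sum(cumulative % retained) / 100
= 310 / 100
= 3.1

3.1


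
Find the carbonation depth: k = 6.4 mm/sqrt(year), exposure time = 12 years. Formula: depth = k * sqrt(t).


depth = k * sqrt(t)
= 6.4 * sqrt(12)
= 22.17 mm

22.17


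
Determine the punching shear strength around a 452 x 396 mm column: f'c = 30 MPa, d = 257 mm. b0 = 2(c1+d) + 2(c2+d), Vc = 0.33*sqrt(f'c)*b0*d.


b0 = 2*(452 + 257) + 2*(396 + 257) = 2724 mm
Vc = 0.33 * sqrt(30) * 2724 * 257 / 1000
= 1265.36 kN

1265.36


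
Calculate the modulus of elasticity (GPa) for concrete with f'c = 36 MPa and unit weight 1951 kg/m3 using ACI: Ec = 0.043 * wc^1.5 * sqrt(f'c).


Ec = 0.043 * 1951^1.5 * sqrt(36) / 1000
= 22.23 GPa

22.23


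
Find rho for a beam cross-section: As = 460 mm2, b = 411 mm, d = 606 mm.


rho = As / (b * d)
= 460 / (411 * 606)
= 0.0018

0.0018


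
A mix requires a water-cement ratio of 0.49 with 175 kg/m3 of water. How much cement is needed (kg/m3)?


Cement = water / (w/c)
= 175 / 0.49
= 357.1 kg/m3

357.1


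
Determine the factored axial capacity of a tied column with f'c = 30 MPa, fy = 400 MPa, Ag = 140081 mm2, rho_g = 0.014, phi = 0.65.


Ast = rho * Ag = 0.014 * 140081 = 1961.134 mm2
phi*Pn = 0.65 * 0.80 * (0.85 * 30 * (140081 - 1961.134) + 400 * 1961.134) / 1000
= 2239.39 kN

2239.39


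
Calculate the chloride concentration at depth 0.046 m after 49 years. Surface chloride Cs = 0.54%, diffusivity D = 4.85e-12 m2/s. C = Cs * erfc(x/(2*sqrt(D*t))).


t_seconds = 49 * 365.25 * 24 * 3600 = 1546322400.0 s
arg = 0.046 / (2 * sqrt(4.85e-12 * 1546322400.0))
= 0.2656
erfc(0.2656) = 0.7072
C = 0.54 * 0.7072 = 0.3819%

0.3819


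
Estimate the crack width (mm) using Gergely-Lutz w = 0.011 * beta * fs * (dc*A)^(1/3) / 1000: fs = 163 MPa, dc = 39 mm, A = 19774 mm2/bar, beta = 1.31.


w = 0.011 * beta * fs * (dc * A)^(1/3) / 1000
= 0.011 * 1.31 * 163 * (39 * 19774)^(1/3) / 1000
= 0.215 mm

0.215


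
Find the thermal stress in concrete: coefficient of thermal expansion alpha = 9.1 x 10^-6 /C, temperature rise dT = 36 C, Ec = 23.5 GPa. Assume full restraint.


sigma = alpha * dT * Ec
= 9.1e-6 * 36 * 23.5 * 1000
= 7.699 MPa

7.699


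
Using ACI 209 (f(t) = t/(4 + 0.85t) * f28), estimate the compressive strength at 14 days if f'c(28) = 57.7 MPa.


f(14) = 14 / (4 + 0.85 * 14) * 57.7
= 14 / 15.9 * 57.7
= 50.81 MPa

50.81


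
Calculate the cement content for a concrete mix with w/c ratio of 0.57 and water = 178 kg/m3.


Cement = water / (w/c)
= 178 / 0.57
= 312.3 kg/m3

312.3


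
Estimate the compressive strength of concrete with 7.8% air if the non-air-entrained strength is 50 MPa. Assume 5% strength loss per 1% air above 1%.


Strength loss = (7.8 - 1) * 5 = 34.0%
f'c = 50 * (1 - 34.0/100)
= 33.0 MPa

33.0


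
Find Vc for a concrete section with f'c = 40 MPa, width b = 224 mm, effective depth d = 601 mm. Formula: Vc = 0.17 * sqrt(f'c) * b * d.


Vc = 0.17 * sqrt(40) * 224 * 601 / 1000
= 144.74 kN

144.74


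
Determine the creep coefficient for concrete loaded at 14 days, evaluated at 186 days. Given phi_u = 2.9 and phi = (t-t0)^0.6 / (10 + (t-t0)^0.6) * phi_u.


dt = 186 - 14 = 172
phi = 172^0.6 / (10 + 172^0.6) * 2.9
= 1.992

1.992


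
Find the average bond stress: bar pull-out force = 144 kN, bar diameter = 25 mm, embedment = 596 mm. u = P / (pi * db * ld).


u = P / (pi * db * ld)
= 144 * 1000 / (pi * 25 * 596)
= 3.076 MPa

3.076


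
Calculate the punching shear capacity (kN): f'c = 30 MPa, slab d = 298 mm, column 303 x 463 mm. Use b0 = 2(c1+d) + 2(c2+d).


b0 = 2*(303 + 298) + 2*(463 + 298) = 2724 mm
Vc = 0.33 * sqrt(30) * 2724 * 298 / 1000
= 1467.23 kN

1467.23


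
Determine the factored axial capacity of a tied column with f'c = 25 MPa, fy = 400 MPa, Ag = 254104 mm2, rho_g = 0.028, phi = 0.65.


Ast = rho * Ag = 0.028 * 254104 = 7114.912 mm2
phi*Pn = 0.65 * 0.80 * (0.85 * 25 * (254104 - 7114.912) + 400 * 7114.912) / 1000
= 4209.13 kN

4209.13


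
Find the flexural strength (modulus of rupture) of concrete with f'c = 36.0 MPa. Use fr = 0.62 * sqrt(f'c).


fr = 0.62 * sqrt(36.0)
= 3.72 MPa

3.72


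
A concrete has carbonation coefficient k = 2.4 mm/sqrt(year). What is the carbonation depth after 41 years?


depth = k * sqrt(t)
= 2.4 * sqrt(41)
= 15.37 mm

15.37


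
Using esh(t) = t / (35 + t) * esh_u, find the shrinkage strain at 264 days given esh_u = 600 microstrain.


esh(264) = 264 / (35 + 264) * 600
= 264 / 299 * 600
= 529.8 microstrain

529.8


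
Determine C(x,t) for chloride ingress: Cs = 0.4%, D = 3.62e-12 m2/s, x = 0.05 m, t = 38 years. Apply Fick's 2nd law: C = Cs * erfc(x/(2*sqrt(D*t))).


t_seconds = 38 * 365.25 * 24 * 3600 = 1199188800.0 s
arg = 0.05 / (2 * sqrt(3.62e-12 * 1199188800.0))
= 0.3794
erfc(0.3794) = 0.5915
C = 0.4 * 0.5915 = 0.2366%

0.2366


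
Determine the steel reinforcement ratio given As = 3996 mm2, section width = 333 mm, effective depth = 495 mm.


rho = As / (b * d)
= 3996 / (333 * 495)
= 0.0242

0.0242


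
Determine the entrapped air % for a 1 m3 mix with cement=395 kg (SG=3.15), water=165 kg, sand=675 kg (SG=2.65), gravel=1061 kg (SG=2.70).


Vol cement = 395 / (3.15 * 1000) = 0.125397 m3
Vol water = 165 / 1000 = 0.165 m3
Vol sand = 675 / (2.65 * 1000) = 0.254717 m3
Vol gravel = 1061 / (2.70 * 1000) = 0.392963 m3
Total solid + water volume = 0.938077 m3
Air = (1 - 0.938077) * 100 = 6.19%

6.19
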